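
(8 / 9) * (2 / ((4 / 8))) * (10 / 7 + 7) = 1888 / 63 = 29.97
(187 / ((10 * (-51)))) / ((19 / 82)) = -451 / 285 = -1.58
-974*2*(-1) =1948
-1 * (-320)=320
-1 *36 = -36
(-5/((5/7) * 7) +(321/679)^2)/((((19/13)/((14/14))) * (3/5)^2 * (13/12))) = -35800000/26279337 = -1.36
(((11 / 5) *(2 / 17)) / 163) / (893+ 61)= 11 / 6608835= 0.00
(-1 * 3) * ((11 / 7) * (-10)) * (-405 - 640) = -344850 / 7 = -49264.29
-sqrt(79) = -8.89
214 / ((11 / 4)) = 856 / 11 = 77.82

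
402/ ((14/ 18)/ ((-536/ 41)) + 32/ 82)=79509168/ 65417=1215.42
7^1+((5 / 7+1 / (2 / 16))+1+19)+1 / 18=4507 / 126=35.77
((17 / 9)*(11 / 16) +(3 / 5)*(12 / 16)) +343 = 248219 / 720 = 344.75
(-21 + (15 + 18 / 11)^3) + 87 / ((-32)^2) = 4583.51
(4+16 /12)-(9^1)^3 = -2171 /3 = -723.67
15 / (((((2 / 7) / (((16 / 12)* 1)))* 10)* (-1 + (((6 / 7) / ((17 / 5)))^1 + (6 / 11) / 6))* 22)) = -833 / 1720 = -0.48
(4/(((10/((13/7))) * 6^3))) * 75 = 65/252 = 0.26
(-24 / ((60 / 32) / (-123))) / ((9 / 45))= 7872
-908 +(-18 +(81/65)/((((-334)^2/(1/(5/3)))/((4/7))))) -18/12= -927.50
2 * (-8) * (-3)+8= 56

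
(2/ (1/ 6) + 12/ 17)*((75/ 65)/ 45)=72/ 221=0.33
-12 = -12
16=16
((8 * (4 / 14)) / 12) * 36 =48 / 7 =6.86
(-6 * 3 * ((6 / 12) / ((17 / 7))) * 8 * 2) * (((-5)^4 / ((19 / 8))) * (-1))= 15603.72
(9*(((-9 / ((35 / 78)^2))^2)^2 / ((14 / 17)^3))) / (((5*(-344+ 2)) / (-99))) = 273268035913168813703472 / 73377359603515625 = 3724146.49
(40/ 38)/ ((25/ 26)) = 104/ 95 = 1.09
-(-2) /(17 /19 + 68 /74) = 1406 /1275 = 1.10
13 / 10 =1.30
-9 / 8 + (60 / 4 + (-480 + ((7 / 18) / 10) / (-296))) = -24835147 / 53280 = -466.13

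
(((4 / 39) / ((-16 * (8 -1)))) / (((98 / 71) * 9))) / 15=-71 / 14447160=-0.00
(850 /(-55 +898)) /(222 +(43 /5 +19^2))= 125 /73341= 0.00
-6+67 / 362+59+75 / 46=228197 / 4163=54.82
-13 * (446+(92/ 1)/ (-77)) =-445250/ 77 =-5782.47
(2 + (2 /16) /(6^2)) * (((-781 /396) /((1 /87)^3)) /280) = -999144163 /107520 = -9292.64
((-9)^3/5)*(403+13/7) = -2065986/35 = -59028.17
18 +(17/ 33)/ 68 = 2377/ 132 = 18.01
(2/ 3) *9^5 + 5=39371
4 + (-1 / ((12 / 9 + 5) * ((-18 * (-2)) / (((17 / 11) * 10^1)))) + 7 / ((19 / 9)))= 9089 / 1254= 7.25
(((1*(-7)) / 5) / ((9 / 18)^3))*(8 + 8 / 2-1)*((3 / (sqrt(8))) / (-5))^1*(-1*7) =-3234*sqrt(2) / 25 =-182.94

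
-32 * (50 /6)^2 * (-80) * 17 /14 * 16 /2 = 108800000 /63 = 1726984.13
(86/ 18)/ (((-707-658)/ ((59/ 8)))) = -2537/ 98280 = -0.03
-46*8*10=-3680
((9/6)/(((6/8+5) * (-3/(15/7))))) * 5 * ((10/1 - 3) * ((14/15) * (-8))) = 48.70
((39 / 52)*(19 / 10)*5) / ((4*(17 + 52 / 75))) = 4275 / 42464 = 0.10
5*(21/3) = 35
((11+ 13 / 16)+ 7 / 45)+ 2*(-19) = -18743 / 720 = -26.03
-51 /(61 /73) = -3723 /61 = -61.03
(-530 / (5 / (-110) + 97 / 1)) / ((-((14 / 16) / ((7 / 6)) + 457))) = 46640 / 3905523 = 0.01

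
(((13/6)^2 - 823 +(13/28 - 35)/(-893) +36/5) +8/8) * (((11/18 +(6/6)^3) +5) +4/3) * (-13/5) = 847212344693/50633100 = 16732.38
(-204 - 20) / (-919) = 224 / 919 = 0.24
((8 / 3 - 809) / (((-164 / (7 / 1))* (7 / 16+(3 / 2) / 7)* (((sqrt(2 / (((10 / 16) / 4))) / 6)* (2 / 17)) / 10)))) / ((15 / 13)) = 638911* sqrt(5) / 219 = 6523.51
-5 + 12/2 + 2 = 3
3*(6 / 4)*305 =2745 / 2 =1372.50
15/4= 3.75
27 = 27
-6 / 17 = -0.35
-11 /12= -0.92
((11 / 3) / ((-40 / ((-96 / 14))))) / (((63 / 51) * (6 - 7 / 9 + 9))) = 561 / 15680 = 0.04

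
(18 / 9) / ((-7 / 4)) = -8 / 7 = -1.14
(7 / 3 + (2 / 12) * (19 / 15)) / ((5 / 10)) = 229 / 45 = 5.09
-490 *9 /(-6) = 735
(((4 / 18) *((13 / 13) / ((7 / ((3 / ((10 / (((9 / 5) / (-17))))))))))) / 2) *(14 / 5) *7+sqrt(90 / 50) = -21 / 2125+3 *sqrt(5) / 5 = 1.33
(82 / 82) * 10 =10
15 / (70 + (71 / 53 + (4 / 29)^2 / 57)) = 7621983 / 36250129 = 0.21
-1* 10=-10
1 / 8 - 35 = -279 / 8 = -34.88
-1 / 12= -0.08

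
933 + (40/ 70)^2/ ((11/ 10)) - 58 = 471785/ 539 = 875.30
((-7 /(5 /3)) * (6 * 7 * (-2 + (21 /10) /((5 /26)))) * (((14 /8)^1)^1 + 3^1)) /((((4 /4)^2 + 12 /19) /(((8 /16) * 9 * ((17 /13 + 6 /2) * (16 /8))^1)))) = -8946459396 /50375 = -177597.21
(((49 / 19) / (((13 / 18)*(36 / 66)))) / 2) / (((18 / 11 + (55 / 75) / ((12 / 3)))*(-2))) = -266805 / 296647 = -0.90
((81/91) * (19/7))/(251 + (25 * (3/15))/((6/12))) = 171/18473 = 0.01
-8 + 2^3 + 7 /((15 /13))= 91 /15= 6.07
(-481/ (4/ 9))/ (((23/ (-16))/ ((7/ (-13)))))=-9324/ 23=-405.39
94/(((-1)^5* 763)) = -0.12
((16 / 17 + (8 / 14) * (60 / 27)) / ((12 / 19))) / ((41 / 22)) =247456 / 131733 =1.88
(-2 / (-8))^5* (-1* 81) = -81 / 1024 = -0.08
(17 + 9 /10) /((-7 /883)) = -158057 /70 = -2257.96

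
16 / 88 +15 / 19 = 203 / 209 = 0.97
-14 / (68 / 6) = -21 / 17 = -1.24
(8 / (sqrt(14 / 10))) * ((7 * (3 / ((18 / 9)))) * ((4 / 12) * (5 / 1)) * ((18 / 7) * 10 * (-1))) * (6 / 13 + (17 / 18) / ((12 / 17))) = -252650 * sqrt(35) / 273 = -5475.08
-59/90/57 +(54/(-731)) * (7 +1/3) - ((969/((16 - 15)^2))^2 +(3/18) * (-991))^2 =-881337616684.58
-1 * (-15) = 15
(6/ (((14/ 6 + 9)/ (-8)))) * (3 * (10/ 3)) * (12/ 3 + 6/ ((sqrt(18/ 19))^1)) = -720 * sqrt(38)/ 17- 2880/ 17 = -430.49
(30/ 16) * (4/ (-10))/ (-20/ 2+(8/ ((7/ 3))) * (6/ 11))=231/ 2504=0.09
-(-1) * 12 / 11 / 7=12 / 77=0.16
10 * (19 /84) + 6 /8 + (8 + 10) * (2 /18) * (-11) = -1595 /84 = -18.99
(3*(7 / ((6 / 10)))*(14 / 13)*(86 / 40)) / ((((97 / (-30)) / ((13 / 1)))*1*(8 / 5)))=-203.64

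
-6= -6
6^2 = 36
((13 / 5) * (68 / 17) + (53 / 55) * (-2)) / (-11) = -0.77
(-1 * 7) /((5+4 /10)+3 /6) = -70 /59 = -1.19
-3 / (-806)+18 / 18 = 809 / 806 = 1.00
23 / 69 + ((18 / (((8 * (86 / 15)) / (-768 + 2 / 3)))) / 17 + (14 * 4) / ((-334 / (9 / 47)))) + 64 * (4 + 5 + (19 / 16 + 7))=74537693867 / 68851428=1082.59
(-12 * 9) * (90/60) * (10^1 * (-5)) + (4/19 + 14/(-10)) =769387/95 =8098.81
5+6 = 11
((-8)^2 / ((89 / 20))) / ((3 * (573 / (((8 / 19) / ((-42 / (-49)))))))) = 35840 / 8720487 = 0.00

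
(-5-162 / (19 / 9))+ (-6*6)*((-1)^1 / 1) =-869 / 19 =-45.74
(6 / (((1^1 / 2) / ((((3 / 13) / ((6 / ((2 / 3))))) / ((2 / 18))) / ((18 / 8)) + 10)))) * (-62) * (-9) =879408 / 13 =67646.77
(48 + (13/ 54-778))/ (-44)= 16.59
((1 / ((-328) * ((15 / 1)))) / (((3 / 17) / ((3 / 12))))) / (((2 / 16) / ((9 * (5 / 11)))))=-17 / 1804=-0.01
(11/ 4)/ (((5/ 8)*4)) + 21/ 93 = 411/ 310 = 1.33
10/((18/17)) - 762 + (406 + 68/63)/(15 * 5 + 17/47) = -27787400/37191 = -747.15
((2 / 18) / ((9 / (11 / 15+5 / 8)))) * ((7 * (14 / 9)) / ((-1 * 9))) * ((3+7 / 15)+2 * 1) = -327467 / 2952450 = -0.11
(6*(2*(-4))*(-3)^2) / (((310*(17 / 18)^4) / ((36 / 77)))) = -816293376 / 996823135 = -0.82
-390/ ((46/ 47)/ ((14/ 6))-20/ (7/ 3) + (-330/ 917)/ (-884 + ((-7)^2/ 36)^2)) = 291161543855/ 6085700121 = 47.84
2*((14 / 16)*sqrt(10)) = 7*sqrt(10) / 4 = 5.53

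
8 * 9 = 72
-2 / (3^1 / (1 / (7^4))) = -2 / 7203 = -0.00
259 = 259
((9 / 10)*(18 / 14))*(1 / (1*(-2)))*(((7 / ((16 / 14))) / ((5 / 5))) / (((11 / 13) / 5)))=-7371 / 352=-20.94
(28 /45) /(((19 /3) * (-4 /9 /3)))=-63 /95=-0.66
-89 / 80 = -1.11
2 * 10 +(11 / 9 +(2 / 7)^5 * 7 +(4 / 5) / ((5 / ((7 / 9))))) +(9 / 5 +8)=5611136 / 180075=31.16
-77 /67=-1.15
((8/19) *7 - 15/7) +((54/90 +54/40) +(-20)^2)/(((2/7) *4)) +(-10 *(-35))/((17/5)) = 164764293/361760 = 455.45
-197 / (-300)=197 / 300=0.66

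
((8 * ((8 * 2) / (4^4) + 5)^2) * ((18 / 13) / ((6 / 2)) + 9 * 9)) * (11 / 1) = 76429089 / 416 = 183723.77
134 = 134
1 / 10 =0.10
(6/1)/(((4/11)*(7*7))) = 0.34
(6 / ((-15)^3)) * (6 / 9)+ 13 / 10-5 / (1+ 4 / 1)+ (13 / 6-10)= -25429 / 3375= -7.53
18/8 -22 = -79/4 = -19.75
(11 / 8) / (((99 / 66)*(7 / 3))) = 11 / 28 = 0.39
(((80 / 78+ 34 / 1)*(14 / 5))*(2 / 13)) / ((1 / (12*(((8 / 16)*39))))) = 229488 / 65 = 3530.58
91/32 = 2.84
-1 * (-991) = 991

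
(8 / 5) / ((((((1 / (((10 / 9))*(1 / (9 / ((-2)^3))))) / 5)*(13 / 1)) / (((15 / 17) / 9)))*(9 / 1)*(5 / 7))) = -4480 / 483327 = -0.01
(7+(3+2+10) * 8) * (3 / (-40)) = -381 / 40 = -9.52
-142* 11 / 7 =-1562 / 7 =-223.14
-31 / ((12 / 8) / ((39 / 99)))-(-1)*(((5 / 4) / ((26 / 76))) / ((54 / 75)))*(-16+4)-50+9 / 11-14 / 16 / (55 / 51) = -6127769 / 51480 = -119.03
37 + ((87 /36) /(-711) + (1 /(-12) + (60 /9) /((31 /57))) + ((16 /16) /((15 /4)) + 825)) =289102319 /330615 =874.44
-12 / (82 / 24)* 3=-432 / 41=-10.54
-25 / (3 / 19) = -158.33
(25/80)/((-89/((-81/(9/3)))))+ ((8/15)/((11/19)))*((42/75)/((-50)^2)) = 348804443/3671250000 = 0.10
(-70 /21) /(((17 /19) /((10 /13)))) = -1900 /663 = -2.87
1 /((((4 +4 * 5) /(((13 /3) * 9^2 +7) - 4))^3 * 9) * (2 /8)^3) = 22819.89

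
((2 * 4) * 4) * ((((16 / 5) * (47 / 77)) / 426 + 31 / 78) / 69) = 13714576 / 73558485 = 0.19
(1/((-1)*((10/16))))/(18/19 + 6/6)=-152/185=-0.82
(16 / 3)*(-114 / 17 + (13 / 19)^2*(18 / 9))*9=-1699584 / 6137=-276.94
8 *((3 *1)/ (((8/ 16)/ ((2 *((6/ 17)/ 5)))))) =576/ 85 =6.78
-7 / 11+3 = 26 / 11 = 2.36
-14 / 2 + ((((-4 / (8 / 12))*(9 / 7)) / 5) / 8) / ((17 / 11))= -16957 / 2380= -7.12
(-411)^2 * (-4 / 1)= -675684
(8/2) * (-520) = -2080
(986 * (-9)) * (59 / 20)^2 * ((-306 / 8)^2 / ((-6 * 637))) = 120518872191 / 4076800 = 29562.13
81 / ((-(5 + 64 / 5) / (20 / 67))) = -1.36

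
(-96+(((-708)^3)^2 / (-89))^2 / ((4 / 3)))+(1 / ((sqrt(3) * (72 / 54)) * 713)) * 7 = 7 * sqrt(3) / 2852+11897627173726061675521996227896736 / 7921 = 1502036002237856542800403000000.00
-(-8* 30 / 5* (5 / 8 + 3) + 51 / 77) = 13347 / 77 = 173.34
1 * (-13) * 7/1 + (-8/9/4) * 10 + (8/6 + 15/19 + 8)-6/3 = -14552/171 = -85.10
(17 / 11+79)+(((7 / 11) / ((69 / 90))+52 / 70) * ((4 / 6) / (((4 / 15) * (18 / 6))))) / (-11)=4700354 / 58443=80.43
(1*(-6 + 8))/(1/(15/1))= 30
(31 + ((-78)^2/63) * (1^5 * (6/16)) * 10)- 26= 367.14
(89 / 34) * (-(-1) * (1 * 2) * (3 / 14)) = 267 / 238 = 1.12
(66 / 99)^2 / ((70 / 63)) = 2 / 5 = 0.40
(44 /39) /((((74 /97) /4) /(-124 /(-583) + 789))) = 357046136 /76479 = 4668.55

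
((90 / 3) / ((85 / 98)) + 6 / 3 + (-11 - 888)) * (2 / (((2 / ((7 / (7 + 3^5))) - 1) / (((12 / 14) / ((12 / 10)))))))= -146610 / 8381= -17.49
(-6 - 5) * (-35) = 385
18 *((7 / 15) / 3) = 14 / 5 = 2.80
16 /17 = 0.94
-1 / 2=-0.50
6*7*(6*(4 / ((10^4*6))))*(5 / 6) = 7 / 500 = 0.01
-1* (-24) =24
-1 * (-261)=261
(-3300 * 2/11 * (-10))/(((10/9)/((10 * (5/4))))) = 67500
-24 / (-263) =24 / 263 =0.09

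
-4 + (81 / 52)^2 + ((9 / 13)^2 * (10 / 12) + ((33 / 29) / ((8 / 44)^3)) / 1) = 14753899 / 78416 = 188.15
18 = 18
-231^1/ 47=-231/ 47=-4.91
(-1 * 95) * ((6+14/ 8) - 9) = 475/ 4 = 118.75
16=16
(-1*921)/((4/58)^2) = -774561/4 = -193640.25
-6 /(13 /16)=-96 /13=-7.38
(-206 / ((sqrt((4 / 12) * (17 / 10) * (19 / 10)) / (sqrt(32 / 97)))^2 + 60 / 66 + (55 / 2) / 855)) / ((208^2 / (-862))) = 4175161650 / 4277413153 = 0.98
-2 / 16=-1 / 8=-0.12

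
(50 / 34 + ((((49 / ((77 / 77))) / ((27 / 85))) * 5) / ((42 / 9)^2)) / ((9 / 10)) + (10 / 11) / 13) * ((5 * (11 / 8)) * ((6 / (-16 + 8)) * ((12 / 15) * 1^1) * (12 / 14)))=-5368105 / 37128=-144.58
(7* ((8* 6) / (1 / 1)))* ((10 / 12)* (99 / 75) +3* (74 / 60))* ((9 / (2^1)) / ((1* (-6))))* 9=-54432 / 5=-10886.40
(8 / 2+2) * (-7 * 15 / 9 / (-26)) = 2.69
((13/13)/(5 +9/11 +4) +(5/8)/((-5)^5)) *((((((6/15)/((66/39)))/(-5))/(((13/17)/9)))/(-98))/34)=13723/808500000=0.00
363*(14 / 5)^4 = 13945008 / 625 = 22312.01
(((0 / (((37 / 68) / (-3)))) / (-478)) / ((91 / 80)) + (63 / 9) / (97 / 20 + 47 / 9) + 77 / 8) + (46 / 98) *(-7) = 14575 / 2072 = 7.03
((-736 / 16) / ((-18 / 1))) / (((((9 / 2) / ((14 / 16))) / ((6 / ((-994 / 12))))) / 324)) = -828 / 71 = -11.66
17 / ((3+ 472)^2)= 17 / 225625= 0.00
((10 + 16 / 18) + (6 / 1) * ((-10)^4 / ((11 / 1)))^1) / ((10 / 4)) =1082156 / 495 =2186.17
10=10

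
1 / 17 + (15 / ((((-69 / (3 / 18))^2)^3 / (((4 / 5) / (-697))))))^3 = 0.06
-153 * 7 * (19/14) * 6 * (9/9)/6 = -2907/2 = -1453.50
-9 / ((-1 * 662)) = 9 / 662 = 0.01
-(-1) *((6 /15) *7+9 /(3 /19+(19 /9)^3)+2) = 3803487 /662540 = 5.74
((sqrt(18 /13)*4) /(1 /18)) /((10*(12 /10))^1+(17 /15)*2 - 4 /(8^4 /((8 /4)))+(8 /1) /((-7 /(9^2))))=-11612160*sqrt(26) /54726997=-1.08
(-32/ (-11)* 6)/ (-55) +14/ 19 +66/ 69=363796/ 264385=1.38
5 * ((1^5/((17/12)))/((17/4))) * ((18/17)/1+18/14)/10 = 6696/34391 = 0.19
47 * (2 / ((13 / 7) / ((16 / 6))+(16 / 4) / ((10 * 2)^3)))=1316000 / 9757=134.88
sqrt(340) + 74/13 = 74/13 + 2 * sqrt(85) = 24.13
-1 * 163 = -163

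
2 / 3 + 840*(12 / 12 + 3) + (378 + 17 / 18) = 67313 / 18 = 3739.61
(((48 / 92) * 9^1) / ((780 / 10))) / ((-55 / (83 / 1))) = -1494 / 16445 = -0.09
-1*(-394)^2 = -155236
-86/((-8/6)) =129/2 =64.50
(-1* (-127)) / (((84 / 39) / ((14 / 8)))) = 103.19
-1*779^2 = -606841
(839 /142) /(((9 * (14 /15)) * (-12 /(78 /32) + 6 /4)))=-54535 /265398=-0.21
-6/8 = -3/4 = -0.75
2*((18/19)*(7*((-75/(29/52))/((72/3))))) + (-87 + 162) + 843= 464868/551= 843.68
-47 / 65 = -0.72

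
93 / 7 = 13.29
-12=-12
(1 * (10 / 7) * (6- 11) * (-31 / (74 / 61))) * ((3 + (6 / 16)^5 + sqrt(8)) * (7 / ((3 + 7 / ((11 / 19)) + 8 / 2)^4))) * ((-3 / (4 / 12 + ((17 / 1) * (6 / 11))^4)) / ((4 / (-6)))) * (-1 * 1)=-13315429001803379 / 756267310170583859200- 405352643971 * sqrt(2) / 34619170082271600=-0.00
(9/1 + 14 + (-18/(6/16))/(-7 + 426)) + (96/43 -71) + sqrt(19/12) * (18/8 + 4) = -826656/18017 + 25 * sqrt(57)/24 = -38.02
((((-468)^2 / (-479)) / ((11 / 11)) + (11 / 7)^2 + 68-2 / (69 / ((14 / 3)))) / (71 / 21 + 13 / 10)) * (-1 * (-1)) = -18798423110 / 227423931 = -82.66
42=42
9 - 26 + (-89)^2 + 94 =7998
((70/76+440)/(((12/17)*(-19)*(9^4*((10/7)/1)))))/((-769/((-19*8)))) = -132923/191725542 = -0.00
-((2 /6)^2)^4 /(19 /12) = -4 /41553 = -0.00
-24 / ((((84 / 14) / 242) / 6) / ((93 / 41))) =-540144 / 41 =-13174.24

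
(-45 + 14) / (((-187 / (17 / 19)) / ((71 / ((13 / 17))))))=37417 / 2717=13.77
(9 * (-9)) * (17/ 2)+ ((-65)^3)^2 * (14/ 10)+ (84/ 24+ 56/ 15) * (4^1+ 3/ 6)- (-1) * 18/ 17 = 105586446220.11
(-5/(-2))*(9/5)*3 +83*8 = 1355/2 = 677.50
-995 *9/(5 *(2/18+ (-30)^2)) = -16119/8101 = -1.99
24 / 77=0.31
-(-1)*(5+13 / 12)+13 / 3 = 125 / 12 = 10.42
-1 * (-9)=9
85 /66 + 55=3715 /66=56.29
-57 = -57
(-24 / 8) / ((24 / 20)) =-5 / 2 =-2.50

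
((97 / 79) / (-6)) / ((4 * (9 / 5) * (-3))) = 0.01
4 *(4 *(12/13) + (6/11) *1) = 2424/143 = 16.95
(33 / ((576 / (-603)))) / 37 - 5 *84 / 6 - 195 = -629731 / 2368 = -265.93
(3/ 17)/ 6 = 0.03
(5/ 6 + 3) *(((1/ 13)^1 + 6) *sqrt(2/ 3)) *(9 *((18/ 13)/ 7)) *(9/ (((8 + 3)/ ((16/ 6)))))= 392472 *sqrt(6)/ 13013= 73.88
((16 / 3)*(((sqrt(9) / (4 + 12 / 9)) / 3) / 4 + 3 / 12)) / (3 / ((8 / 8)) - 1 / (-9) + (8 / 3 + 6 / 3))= 57 / 280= 0.20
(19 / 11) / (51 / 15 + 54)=95 / 3157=0.03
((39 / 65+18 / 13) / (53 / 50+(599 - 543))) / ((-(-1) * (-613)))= -430 / 7578519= -0.00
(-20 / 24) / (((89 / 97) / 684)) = -621.24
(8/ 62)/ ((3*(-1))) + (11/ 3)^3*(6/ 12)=41189/ 1674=24.61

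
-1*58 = -58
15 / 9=5 / 3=1.67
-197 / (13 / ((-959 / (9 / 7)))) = 1322461 / 117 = 11303.09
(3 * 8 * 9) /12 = 18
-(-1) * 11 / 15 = 11 / 15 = 0.73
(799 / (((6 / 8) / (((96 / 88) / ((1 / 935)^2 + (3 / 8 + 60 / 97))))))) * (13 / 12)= 197105629600 / 155544981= 1267.19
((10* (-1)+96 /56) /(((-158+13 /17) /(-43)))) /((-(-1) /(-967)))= 40998866 /18711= 2191.16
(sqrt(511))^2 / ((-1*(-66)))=7.74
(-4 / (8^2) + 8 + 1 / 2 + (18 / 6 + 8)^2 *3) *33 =196119 / 16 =12257.44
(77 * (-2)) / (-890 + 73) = 154 / 817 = 0.19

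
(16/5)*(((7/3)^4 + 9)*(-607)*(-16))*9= 97275392/9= 10808376.89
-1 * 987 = -987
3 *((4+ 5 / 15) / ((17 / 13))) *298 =50362 / 17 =2962.47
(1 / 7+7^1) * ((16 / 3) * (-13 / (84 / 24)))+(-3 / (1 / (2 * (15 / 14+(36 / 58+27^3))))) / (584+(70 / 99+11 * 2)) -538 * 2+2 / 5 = -1807435206721 / 1280264160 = -1411.77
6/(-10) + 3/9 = -4/15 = -0.27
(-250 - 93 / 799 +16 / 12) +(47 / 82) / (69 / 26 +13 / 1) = -9949544204 / 39998739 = -248.75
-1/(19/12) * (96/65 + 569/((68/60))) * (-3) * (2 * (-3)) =-120183912/20995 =-5724.41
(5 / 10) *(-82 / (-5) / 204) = 41 / 1020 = 0.04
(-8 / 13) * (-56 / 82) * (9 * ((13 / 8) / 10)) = 126 / 205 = 0.61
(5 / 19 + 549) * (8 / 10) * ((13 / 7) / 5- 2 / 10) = 250464 / 3325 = 75.33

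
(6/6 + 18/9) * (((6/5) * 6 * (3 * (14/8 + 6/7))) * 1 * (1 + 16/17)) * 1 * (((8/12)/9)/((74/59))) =426393/22015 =19.37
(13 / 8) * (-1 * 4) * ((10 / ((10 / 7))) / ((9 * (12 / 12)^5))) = -91 / 18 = -5.06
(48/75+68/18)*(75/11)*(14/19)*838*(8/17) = 93292864/10659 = 8752.50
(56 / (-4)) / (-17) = 14 / 17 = 0.82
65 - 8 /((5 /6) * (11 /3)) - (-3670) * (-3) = -602119 /55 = -10947.62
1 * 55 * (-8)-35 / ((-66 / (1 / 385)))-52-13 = -366629 / 726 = -505.00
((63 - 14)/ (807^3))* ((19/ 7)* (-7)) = -931/ 525557943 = -0.00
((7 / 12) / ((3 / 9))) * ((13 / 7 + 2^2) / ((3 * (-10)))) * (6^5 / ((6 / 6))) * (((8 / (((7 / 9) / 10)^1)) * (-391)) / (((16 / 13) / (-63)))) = -5469328332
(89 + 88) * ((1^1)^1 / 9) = 59 / 3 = 19.67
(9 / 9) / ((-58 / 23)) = -23 / 58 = -0.40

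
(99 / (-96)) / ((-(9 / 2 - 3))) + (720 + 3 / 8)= 721.06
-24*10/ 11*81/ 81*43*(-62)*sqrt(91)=554880.42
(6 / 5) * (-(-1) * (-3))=-18 / 5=-3.60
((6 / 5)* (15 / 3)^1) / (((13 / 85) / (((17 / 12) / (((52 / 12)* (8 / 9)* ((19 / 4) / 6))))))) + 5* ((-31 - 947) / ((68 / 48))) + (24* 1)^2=-311968971 / 109174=-2857.54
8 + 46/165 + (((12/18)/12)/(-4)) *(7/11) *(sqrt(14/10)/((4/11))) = 1366/165 - 7 *sqrt(35)/1440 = 8.25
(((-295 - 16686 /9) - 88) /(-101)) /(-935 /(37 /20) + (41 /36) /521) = -1552415364 /35424303983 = -0.04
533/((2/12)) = 3198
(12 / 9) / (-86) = -2 / 129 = -0.02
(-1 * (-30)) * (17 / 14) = 255 / 7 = 36.43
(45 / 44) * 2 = 45 / 22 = 2.05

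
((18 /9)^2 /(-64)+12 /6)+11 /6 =181 /48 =3.77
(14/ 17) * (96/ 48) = 28/ 17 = 1.65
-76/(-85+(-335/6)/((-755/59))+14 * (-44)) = 68856/631153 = 0.11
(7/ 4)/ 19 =7/ 76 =0.09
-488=-488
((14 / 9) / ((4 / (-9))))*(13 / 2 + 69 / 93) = -3143 / 124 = -25.35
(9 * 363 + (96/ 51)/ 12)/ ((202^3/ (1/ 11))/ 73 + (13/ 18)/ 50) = 3649087500/ 1387197282533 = 0.00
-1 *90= -90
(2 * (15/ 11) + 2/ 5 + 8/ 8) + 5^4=34602/ 55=629.13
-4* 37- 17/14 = -2089/14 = -149.21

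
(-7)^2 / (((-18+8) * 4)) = -49 / 40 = -1.22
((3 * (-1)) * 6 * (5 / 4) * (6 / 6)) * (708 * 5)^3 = -998141940000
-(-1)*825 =825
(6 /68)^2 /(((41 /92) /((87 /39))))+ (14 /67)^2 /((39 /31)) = 152836925 /2074416279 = 0.07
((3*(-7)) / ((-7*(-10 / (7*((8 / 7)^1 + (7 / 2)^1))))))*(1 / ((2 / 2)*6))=-13 / 8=-1.62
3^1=3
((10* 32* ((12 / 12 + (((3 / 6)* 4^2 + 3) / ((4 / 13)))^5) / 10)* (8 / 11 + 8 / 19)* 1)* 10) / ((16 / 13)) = 17434863103.42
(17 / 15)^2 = 289 / 225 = 1.28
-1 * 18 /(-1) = 18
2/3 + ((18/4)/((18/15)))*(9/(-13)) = -301/156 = -1.93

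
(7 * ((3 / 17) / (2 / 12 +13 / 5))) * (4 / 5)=504 / 1411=0.36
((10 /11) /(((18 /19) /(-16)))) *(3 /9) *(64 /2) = -48640 /297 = -163.77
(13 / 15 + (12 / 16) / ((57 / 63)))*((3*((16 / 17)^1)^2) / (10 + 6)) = 7732 / 27455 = 0.28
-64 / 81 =-0.79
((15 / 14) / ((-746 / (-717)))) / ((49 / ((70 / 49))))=0.03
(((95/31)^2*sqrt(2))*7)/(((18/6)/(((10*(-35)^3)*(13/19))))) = -9090954.63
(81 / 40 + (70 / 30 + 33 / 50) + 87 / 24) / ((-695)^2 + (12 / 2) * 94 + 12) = 2593 / 145080300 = 0.00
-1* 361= -361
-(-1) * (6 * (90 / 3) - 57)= 123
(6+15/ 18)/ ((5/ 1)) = 41/ 30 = 1.37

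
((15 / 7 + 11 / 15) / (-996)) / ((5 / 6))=-151 / 43575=-0.00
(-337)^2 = 113569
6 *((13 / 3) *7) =182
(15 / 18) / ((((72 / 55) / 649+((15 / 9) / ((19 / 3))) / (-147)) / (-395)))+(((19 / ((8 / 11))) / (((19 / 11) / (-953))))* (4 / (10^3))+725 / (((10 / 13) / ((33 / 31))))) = -2033305679176563 / 1402502000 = -1449770.25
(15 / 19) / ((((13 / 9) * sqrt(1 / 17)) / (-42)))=-5670 * sqrt(17) / 247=-94.65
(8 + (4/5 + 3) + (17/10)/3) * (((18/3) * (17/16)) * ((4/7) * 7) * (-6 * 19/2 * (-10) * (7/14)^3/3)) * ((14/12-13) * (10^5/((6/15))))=-132939734375/6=-22156622395.83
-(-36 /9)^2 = -16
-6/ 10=-3/ 5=-0.60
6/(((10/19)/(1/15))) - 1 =-6/25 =-0.24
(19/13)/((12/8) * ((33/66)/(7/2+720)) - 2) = -54986/75205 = -0.73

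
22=22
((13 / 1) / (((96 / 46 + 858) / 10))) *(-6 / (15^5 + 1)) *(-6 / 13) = 115 / 208638556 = 0.00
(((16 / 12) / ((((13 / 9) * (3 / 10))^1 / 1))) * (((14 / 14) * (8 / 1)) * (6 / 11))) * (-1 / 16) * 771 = -92520 / 143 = -646.99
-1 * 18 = -18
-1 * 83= -83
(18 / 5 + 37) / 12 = 203 / 60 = 3.38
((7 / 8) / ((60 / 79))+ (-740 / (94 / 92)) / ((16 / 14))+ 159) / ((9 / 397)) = -4241456293 / 203040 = -20889.76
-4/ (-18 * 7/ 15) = 10/ 21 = 0.48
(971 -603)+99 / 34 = 12611 / 34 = 370.91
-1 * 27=-27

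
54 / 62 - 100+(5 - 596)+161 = -16403 / 31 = -529.13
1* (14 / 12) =7 / 6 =1.17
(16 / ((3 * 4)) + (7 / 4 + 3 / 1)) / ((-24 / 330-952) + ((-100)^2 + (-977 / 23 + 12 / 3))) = 92345 / 136763436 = 0.00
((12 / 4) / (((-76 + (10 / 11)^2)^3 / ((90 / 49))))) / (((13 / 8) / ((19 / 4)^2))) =-3197667605 / 17755259465216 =-0.00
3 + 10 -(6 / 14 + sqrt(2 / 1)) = 88 / 7 -sqrt(2) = 11.16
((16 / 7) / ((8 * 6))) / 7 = 1 / 147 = 0.01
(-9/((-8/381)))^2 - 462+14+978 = 11791961/64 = 184249.39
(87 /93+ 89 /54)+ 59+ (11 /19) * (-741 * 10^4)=-7181356909 /1674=-4289938.42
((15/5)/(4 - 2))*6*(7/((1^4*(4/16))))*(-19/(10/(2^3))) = -19152/5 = -3830.40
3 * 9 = 27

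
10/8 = 5/4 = 1.25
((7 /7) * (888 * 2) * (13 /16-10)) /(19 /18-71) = 293706 /1259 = 233.29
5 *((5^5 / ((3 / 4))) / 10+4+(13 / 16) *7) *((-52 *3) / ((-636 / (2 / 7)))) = 149.40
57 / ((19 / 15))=45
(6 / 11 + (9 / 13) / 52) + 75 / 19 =636645 / 141284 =4.51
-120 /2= -60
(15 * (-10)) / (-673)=150 / 673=0.22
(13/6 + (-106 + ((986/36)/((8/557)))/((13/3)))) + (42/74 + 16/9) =23451247/69264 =338.58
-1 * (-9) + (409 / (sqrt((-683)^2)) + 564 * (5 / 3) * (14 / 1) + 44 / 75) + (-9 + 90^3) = 742161.19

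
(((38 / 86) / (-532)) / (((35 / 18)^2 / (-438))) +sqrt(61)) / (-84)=-sqrt(61) / 84- 5913 / 5162150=-0.09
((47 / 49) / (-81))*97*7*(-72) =36472 / 63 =578.92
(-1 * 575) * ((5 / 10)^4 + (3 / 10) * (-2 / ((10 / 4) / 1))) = 1633 / 16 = 102.06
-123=-123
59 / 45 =1.31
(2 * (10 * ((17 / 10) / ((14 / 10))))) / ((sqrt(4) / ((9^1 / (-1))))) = -765 / 7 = -109.29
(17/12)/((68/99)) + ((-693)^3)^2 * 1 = 1772227169550052017/16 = 110764198096878251.06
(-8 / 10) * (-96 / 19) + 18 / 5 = 726 / 95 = 7.64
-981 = -981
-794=-794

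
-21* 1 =-21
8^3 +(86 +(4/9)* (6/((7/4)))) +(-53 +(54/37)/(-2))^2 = 100230734/28749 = 3486.41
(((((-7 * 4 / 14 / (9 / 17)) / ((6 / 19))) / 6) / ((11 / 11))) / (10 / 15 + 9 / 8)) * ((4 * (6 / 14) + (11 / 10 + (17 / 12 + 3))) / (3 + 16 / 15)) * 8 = -7847608 / 495747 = -15.83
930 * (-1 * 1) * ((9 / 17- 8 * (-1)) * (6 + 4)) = -1348500 / 17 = -79323.53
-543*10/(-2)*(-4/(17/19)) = -12137.65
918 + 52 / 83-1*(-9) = 76993 / 83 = 927.63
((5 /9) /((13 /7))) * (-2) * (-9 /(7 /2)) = 20 /13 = 1.54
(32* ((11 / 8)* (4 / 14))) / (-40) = -11 / 35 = -0.31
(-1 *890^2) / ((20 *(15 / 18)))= -47526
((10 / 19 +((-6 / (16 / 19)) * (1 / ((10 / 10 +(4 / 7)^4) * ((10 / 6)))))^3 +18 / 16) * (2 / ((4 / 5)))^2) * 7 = -8941189173911713663 / 3649456747182080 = -2450.01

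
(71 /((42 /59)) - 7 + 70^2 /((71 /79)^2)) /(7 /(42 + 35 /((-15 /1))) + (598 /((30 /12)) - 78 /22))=1219270382825 /46685124444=26.12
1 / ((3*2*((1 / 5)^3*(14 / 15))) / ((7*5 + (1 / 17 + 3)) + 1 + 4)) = 114375 / 119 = 961.13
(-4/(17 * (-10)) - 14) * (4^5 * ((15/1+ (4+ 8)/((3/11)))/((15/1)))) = -23924736/425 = -56293.50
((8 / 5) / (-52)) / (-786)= 1 / 25545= 0.00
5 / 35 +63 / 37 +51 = 13687 / 259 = 52.85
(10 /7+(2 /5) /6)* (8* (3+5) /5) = 10048 /525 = 19.14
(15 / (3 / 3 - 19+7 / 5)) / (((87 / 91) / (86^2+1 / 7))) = -16826225 / 2407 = -6990.54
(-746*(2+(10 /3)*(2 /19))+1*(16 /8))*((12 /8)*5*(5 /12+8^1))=-25212125 /228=-110579.50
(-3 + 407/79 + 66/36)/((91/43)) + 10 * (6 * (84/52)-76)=-2193841/3318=-661.19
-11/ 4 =-2.75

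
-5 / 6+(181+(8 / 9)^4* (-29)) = 2126579 / 13122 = 162.06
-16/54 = -8/27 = -0.30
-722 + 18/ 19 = -13700/ 19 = -721.05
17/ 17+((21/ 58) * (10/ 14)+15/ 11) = 2.62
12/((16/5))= 15/4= 3.75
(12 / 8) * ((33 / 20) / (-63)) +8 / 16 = 129 / 280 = 0.46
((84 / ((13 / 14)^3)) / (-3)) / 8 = -9604 / 2197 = -4.37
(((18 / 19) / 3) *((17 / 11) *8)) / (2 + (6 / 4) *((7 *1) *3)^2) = 0.01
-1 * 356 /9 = -356 /9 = -39.56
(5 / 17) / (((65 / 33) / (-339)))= -11187 / 221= -50.62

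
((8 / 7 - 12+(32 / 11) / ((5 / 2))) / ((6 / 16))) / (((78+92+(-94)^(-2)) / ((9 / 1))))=-263807616 / 192772195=-1.37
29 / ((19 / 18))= 27.47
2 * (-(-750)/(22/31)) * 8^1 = 186000/11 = 16909.09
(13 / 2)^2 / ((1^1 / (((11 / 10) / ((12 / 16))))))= 1859 / 30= 61.97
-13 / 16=-0.81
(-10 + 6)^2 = 16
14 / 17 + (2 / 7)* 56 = 286 / 17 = 16.82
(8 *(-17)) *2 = -272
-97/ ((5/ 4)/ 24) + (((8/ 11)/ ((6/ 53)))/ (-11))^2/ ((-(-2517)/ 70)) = -3088426149376/ 1658312865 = -1862.39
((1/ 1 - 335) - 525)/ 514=-859/ 514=-1.67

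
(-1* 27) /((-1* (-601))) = -27 /601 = -0.04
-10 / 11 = -0.91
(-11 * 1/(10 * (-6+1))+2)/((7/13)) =1443/350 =4.12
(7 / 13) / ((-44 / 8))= -14 / 143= -0.10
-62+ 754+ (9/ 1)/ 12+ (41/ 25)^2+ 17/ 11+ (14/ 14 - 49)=17847089/ 27500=648.99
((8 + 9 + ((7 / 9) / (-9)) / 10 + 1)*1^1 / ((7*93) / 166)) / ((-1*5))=-1209559 / 1318275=-0.92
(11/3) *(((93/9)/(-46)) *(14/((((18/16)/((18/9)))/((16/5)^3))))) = -671.75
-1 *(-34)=34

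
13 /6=2.17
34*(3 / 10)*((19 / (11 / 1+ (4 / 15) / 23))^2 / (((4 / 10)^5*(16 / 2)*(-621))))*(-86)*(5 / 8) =474179140625 / 14778778624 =32.09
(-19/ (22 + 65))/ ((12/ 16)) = -76/ 261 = -0.29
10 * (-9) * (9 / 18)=-45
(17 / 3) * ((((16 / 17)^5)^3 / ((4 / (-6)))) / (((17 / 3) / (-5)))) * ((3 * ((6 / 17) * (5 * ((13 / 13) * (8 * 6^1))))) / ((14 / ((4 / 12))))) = 6225776124876973670400 / 340628343129668079367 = 18.28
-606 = -606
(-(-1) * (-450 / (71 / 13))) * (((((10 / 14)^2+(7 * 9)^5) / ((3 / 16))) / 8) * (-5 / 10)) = 27257059997.82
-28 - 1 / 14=-393 / 14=-28.07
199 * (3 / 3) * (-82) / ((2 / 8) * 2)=-32636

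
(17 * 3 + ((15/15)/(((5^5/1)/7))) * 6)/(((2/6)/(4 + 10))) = 6695514/3125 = 2142.56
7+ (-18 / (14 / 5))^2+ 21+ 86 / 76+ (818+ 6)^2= 1264384505 / 1862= 679046.46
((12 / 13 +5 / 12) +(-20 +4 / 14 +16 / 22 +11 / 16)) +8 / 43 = -34655585 / 2066064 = -16.77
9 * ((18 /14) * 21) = 243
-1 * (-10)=10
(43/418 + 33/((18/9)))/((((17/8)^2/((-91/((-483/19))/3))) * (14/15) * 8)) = 902200/1535457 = 0.59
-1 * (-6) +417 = 423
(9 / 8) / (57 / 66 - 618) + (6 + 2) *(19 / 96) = 128833 / 81462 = 1.58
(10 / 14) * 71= 355 / 7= 50.71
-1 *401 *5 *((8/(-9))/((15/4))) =12832/27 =475.26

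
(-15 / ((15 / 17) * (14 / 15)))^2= 65025 / 196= 331.76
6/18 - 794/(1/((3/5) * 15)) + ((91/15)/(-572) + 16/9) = -14144921/1980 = -7143.90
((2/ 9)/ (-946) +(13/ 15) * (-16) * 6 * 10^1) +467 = -1553806/ 4257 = -365.00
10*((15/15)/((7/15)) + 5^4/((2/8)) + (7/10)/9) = 1576399/63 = 25022.21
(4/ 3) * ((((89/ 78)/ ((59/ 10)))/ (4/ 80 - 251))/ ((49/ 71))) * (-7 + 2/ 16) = 17377250/ 1697661693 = 0.01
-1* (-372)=372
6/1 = 6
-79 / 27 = -2.93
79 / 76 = 1.04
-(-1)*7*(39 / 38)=273 / 38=7.18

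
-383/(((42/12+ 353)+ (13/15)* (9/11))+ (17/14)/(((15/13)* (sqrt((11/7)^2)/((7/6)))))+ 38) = -758340/784061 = -0.97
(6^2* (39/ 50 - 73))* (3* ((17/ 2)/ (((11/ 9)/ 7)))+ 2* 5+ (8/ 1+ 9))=-123723693/ 275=-449904.34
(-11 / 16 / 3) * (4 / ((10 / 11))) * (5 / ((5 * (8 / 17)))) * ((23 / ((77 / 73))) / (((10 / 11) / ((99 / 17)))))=-6704247 / 22400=-299.30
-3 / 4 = -0.75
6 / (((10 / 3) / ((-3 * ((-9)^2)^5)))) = -18828635765.40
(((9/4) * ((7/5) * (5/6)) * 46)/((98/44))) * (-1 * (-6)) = 2277/7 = 325.29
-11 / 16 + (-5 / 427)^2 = -2005219 / 2917264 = -0.69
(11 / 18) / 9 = 11 / 162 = 0.07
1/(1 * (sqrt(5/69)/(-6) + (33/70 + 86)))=3675 * sqrt(345)/11376347132 + 131561955/11376347132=0.01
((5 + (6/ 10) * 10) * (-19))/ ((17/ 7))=-1463/ 17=-86.06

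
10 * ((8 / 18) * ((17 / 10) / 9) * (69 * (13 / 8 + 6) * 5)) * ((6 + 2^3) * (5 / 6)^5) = 2608703125 / 209952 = 12425.24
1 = 1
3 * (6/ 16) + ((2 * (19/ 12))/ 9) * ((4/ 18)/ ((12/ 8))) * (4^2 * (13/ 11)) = 135403/ 64152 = 2.11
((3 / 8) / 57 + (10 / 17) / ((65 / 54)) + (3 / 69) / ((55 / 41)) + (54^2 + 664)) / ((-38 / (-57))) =5370.79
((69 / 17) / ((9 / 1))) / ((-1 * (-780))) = 0.00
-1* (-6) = 6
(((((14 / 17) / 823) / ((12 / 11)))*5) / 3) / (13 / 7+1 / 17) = 2695 / 3377592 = 0.00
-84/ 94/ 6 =-7/ 47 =-0.15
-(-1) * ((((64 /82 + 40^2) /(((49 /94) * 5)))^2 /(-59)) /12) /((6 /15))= -97095905792 /72896565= -1331.97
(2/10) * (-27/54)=-1/10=-0.10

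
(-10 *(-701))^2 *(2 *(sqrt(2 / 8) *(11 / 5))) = 108108220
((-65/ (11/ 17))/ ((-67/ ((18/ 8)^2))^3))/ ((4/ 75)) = 44043172875/ 54204710912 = 0.81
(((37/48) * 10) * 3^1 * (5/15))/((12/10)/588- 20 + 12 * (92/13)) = 589225/4962876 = 0.12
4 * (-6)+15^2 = 201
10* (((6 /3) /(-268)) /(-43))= 5 /2881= 0.00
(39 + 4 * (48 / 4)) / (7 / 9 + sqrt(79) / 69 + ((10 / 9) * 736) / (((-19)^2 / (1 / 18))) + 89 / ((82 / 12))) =921332563707283731 / 147485512139241010 - 958689539991387 * sqrt(79) / 147485512139241010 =6.19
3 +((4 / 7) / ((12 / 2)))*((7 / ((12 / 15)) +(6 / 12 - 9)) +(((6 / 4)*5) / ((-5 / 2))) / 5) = 89 / 30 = 2.97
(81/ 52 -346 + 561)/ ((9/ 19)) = 213959/ 468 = 457.18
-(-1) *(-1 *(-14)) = 14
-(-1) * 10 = 10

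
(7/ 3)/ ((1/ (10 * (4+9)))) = 303.33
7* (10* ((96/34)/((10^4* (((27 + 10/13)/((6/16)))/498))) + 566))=60787188931/1534250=39620.13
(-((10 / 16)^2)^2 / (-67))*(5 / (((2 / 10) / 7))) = 109375 / 274432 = 0.40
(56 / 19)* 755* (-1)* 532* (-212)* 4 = 1003896320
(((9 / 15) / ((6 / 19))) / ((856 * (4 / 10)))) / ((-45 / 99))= -0.01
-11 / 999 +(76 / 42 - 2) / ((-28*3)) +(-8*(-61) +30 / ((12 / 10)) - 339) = 8517046 / 48951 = 173.99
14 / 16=7 / 8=0.88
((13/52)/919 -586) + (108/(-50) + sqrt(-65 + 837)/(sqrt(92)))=-54051879/91900 + sqrt(4439)/23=-585.26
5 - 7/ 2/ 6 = 53/ 12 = 4.42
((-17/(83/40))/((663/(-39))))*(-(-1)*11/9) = 440/747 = 0.59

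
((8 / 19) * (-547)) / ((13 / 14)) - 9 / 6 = -123269 / 494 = -249.53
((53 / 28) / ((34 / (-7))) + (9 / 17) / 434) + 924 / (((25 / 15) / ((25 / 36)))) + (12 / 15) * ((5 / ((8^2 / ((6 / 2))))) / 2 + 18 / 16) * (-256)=19214011 / 147560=130.21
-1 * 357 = -357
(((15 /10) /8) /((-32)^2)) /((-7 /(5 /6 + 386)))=-2321 /229376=-0.01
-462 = -462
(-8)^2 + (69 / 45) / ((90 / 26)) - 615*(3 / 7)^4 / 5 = 97716074 / 1620675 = 60.29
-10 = -10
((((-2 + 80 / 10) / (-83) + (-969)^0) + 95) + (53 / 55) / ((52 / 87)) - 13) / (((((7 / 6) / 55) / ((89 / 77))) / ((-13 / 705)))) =-1786060277 / 21026390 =-84.94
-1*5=-5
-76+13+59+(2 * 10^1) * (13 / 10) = 22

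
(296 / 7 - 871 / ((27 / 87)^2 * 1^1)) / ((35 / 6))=-10207202 / 6615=-1543.04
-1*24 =-24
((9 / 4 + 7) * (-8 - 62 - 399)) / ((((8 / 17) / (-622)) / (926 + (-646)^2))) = 19185871181631 / 8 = 2398233897703.88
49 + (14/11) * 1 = 553/11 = 50.27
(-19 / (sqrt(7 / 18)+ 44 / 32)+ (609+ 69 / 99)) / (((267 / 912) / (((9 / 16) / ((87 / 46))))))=4782528 * sqrt(14) / 2232565+ 14776906784 / 24558215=609.72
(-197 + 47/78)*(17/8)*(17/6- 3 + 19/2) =-1822961/468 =-3895.22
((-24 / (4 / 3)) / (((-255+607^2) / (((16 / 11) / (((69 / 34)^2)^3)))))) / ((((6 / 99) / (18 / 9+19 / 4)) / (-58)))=179197312256 / 27252963057233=0.01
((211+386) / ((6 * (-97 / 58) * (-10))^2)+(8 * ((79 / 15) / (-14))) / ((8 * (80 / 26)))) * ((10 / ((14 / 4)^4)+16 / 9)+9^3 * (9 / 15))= -8748105560279 / 316274126000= -27.66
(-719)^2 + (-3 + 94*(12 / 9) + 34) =517117.33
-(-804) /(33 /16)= 4288 /11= 389.82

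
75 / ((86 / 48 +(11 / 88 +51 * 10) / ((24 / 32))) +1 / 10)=9000 / 81847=0.11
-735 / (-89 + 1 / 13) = 9555 / 1156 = 8.27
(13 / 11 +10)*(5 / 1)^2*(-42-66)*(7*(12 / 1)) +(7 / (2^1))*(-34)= -2536155.36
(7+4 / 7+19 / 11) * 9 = 6444 / 77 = 83.69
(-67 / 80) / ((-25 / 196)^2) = -160867 / 3125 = -51.48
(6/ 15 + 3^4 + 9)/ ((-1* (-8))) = 113/ 10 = 11.30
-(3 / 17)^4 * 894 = -72414 / 83521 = -0.87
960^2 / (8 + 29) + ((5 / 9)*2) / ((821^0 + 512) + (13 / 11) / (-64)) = 2995431582080 / 120259287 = 24908.11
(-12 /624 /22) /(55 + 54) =-1 /124696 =-0.00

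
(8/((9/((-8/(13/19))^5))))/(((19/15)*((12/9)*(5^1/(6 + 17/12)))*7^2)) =-190030954496/54580071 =-3481.69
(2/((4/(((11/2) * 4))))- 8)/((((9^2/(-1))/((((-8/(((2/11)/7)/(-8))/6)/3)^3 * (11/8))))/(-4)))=10284775424/19683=522520.72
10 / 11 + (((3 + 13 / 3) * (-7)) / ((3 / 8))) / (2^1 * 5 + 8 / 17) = -107182 / 8811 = -12.16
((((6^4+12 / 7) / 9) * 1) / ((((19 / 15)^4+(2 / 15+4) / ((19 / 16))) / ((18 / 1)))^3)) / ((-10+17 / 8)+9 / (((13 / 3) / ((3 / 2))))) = -795.89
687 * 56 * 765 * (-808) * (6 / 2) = -71340937920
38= 38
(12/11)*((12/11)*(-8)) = -1152/121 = -9.52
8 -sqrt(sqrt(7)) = 8 -7^(1 /4) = 6.37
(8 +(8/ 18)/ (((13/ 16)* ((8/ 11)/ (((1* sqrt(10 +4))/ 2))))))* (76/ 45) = 3344* sqrt(14)/ 5265 +608/ 45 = 15.89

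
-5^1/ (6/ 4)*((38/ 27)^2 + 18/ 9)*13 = -377260/ 2187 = -172.50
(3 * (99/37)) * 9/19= 2673/703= 3.80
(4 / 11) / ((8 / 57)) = 57 / 22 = 2.59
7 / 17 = 0.41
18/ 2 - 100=-91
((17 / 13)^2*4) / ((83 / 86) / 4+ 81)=397664 / 4723043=0.08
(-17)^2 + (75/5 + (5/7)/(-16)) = 34043/112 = 303.96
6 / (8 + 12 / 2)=3 / 7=0.43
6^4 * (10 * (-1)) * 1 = -12960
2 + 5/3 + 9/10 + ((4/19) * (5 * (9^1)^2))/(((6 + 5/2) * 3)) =76651/9690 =7.91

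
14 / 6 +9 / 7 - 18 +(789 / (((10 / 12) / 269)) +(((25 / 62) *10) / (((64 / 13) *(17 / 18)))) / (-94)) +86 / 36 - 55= 254622.20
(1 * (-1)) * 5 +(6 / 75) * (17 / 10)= -608 / 125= -4.86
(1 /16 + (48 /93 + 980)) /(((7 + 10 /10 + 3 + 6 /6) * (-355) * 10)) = -486367 /21129600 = -0.02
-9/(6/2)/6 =-1/2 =-0.50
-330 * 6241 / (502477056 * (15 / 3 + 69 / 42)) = -2402785 / 3894197184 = -0.00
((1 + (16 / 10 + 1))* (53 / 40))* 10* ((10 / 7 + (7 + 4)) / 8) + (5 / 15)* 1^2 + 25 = 167057 / 1680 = 99.44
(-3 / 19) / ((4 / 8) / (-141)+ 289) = -846 / 1548443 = -0.00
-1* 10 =-10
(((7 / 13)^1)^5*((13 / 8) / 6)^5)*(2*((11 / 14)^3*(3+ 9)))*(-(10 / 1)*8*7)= -2282665 / 5308416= -0.43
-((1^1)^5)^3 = -1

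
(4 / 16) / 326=1 / 1304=0.00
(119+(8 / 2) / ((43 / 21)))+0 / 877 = 5201 / 43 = 120.95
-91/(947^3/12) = -1092/849278123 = -0.00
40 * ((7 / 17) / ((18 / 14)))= 1960 / 153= 12.81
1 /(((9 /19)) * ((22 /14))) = 133 /99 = 1.34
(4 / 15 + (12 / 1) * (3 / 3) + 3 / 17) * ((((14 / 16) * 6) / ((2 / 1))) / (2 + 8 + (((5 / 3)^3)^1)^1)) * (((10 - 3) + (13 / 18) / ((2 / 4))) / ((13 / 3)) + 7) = 69764751 / 3491800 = 19.98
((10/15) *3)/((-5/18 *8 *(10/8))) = -18/25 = -0.72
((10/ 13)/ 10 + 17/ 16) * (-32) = -474/ 13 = -36.46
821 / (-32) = -25.66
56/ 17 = 3.29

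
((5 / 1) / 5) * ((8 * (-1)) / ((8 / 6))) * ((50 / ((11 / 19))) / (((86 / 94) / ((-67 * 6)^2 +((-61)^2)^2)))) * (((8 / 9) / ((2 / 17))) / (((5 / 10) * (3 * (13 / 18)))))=-340235236072000 / 6149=-55331799653.93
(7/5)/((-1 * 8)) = -7/40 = -0.18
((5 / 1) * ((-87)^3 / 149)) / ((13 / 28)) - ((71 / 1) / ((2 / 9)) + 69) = -185885889 / 3874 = -47982.93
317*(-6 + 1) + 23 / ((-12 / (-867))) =307 / 4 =76.75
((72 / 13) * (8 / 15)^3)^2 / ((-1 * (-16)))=1048576 / 23765625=0.04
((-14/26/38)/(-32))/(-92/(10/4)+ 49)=35/964288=0.00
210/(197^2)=210/38809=0.01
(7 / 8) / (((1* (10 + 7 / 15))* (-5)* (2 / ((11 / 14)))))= -33 / 5024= -0.01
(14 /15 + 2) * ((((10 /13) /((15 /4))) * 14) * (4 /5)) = 19712 /2925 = 6.74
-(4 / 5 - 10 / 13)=-2 / 65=-0.03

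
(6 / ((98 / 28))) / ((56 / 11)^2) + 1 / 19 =12385 / 104272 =0.12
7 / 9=0.78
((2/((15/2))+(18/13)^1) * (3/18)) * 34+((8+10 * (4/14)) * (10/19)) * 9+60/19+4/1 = 5286362/77805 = 67.94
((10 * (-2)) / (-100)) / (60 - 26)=1 / 170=0.01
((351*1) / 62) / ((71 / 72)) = 12636 / 2201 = 5.74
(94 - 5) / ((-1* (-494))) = 89 / 494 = 0.18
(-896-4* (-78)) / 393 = -584 / 393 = -1.49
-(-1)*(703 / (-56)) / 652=-703 / 36512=-0.02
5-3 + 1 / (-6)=11 / 6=1.83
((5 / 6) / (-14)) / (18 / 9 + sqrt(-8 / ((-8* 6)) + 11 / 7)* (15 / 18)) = -180 / 4223 + 25* sqrt(3066) / 59122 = -0.02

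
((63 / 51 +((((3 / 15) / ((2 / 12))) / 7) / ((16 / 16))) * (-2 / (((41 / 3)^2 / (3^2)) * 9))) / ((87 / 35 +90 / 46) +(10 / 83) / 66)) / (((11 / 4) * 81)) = 3140175188 / 2520154219977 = 0.00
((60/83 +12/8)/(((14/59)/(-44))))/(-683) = 0.60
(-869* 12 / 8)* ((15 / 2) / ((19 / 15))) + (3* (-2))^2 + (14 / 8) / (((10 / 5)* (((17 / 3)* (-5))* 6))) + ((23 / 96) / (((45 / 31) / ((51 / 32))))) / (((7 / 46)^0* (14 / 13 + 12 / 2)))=-457354212599 / 59535360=-7682.06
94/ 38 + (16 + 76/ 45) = 17239/ 855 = 20.16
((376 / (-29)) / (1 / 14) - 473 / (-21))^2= 9375467929 / 370881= 25278.91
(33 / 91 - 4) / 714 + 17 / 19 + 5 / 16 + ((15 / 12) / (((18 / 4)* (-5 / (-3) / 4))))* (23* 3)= 466170625 / 9876048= 47.20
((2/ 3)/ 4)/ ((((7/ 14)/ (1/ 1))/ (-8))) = -8/ 3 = -2.67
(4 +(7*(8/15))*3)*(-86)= -6536/5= -1307.20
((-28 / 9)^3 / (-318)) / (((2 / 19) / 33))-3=1031081 / 38637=26.69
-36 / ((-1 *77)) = 0.47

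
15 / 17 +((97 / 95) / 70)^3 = 0.88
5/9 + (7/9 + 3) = 13/3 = 4.33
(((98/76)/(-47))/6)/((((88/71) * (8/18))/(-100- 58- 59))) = 2264829/1257344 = 1.80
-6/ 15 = -2/ 5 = -0.40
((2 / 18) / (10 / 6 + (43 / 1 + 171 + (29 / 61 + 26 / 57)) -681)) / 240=-1159 / 1162602000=-0.00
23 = 23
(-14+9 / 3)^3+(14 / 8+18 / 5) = -26513 / 20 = -1325.65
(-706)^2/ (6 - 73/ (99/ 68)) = -11291.80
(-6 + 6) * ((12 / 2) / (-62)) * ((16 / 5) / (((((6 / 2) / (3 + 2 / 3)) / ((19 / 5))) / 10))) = 0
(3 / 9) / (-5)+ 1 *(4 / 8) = 13 / 30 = 0.43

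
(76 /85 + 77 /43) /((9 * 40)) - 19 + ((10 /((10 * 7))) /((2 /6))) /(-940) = -2740678231 /144299400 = -18.99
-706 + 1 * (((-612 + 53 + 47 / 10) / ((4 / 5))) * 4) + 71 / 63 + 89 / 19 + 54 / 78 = -108024353 / 31122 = -3471.00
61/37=1.65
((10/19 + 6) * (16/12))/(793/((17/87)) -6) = 8432/3926673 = 0.00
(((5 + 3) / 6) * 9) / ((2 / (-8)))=-48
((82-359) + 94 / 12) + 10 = -1555 / 6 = -259.17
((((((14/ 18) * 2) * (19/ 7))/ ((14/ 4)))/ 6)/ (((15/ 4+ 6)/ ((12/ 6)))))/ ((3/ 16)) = 4864/ 22113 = 0.22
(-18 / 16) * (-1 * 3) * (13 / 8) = 5.48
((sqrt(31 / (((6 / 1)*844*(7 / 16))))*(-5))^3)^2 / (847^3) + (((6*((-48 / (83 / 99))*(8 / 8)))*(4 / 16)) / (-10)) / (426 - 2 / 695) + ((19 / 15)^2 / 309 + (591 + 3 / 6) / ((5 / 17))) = 373739424403183976884398823221247 / 185835966926169695634294307050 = 2011.13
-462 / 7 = -66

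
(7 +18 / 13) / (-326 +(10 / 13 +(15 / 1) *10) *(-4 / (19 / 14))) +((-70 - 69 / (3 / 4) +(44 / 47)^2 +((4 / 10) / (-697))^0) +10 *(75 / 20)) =-25773653365 / 210166469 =-122.63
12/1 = 12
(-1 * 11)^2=121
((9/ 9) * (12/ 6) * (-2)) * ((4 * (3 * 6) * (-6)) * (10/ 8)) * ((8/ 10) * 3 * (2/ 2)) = 5184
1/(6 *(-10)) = -1/60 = -0.02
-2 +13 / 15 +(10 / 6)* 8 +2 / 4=127 / 10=12.70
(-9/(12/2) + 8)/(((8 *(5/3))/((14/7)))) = 39/40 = 0.98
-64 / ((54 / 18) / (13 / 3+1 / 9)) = -2560 / 27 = -94.81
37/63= 0.59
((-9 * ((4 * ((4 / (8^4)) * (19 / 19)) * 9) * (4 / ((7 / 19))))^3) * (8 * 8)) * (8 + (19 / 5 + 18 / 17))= -49187075607 / 119418880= -411.89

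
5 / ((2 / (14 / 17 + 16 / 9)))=995 / 153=6.50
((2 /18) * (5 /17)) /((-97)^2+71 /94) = 470 /135331101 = 0.00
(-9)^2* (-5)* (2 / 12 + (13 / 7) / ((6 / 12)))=-22005 / 14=-1571.79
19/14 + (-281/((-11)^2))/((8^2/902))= -77303/2464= -31.37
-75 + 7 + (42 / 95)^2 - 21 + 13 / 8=-87.18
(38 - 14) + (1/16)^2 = 6145/256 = 24.00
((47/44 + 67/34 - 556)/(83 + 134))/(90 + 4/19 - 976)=1571737/546355656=0.00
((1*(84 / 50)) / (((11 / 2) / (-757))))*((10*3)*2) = -763056 / 55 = -13873.75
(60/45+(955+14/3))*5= 4805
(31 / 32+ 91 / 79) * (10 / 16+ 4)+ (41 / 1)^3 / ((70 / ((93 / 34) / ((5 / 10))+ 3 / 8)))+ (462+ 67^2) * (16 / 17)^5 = 1893810076934227 / 201006315776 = 9421.64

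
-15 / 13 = -1.15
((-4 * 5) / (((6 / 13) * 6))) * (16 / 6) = -520 / 27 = -19.26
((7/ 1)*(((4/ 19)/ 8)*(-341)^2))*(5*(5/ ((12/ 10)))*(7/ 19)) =712221125/ 4332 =164409.31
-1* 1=-1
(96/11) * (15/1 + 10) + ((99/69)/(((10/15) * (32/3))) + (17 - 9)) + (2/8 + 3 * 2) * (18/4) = 4121003/16192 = 254.51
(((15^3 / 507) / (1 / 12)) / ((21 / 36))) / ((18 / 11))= 99000 / 1183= 83.69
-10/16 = -5/8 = -0.62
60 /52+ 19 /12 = 427 /156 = 2.74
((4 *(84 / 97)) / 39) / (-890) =-0.00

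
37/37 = 1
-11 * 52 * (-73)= 41756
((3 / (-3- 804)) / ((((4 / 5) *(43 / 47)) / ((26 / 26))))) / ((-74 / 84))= 4935 / 855958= 0.01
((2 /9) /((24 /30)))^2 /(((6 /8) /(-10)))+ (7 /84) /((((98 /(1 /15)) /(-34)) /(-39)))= -227099 /238140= -0.95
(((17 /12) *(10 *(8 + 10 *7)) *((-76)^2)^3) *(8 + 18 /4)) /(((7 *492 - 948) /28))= 89575357424000 /3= 29858452474666.67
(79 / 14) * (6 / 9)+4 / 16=337 / 84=4.01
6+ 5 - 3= 8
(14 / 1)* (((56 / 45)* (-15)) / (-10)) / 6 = 196 / 45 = 4.36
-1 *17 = -17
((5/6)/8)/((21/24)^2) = 20/147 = 0.14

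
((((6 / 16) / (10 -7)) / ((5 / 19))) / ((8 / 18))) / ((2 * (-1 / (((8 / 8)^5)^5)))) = -171 / 320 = -0.53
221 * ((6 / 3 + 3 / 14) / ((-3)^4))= 6851 / 1134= 6.04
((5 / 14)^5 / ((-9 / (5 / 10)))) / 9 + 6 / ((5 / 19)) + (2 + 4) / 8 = 10259246087 / 435637440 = 23.55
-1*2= -2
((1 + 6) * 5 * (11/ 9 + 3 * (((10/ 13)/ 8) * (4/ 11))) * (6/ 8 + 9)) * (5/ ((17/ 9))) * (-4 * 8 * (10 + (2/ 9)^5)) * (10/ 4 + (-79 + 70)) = 9178365341600/ 3680721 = 2493632.45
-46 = -46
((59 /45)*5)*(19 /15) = 1121 /135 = 8.30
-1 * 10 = -10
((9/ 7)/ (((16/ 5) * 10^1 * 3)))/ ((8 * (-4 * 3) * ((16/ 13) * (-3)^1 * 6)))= 13/ 2064384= 0.00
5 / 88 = 0.06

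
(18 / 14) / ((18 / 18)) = 9 / 7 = 1.29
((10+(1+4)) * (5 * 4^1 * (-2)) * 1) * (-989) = 593400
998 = 998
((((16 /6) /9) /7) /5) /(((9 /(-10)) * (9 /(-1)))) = 16 /15309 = 0.00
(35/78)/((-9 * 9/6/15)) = -175/351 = -0.50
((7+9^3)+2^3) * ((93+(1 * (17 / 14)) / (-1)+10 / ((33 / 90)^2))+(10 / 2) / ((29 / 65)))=3241464780 / 24563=131965.35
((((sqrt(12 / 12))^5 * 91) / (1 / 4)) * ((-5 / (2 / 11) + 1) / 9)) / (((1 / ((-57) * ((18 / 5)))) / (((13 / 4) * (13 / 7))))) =6637137 / 5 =1327427.40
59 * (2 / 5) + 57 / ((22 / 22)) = 403 / 5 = 80.60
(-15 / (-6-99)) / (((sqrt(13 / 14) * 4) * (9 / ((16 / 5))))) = 4 * sqrt(182) / 4095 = 0.01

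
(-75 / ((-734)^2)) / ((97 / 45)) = -3375 / 52259332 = -0.00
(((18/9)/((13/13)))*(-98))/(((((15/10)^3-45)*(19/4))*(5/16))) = 100352/31635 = 3.17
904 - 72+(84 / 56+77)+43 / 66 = 30068 / 33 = 911.15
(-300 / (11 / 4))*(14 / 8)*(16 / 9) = -11200 / 33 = -339.39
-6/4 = -3/2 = -1.50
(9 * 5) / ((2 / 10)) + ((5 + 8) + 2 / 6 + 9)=742 / 3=247.33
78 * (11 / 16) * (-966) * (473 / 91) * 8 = -2154042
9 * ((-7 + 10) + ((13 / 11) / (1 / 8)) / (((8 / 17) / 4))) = 8253 / 11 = 750.27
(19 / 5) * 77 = 1463 / 5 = 292.60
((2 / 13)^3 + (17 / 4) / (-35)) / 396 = -36229 / 121801680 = -0.00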